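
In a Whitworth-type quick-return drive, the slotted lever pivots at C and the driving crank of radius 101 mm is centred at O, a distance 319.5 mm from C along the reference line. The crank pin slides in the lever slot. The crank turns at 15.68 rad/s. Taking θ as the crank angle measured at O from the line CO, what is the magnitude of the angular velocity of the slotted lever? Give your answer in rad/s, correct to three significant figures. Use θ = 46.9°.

ω = 15.68 rad/s
Crank pin A relative to C: A = (d + r cosθ, r sinθ); lever angle φ = atan2(r sinθ, d + r cosθ).
Differentiating tanφ: φ̇ = rω(d cosθ + r)/(d² + r² + 2dr cosθ).
d² + r² + 2dr cosθ = |CA|² = 0.156379 m²;  d cosθ + r = +0.31931 m.
|ω_lever| = |0.101·15.68·+0.31931| / 0.156379 = 3.2337 rad/s.

3.23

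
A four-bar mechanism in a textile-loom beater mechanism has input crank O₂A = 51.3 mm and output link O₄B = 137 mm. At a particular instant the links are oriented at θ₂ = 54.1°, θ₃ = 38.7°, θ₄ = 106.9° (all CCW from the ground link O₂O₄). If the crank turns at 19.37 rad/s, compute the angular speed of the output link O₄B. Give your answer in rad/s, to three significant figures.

ω₂ = 19.37 rad/s
Differentiating the loop-closure r₂e^{iθ₂}+r₃e^{iθ₃}=r₁+r₄e^{iθ₄} gives r₂ω₂e^{iθ₂}+r₃ω₃e^{iθ₃}=r₄ω₄e^{iθ₄}.
Eliminating the other unknown: ω₄ = r₂ω₂ sin(θ₂−θ₃) / [r₄ sin(θ₄−θ₃)].
Numerator sine = +0.26556; denominator sine = +0.92849.
Result = 0.0513·19.37·(+0.26556) / (0.137·(+0.92849)) = +2.0745 rad/s; magnitude 2.0745 rad/s.

2.07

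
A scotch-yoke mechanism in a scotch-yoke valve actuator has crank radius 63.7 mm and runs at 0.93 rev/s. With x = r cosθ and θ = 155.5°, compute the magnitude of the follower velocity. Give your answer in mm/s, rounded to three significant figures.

154

ω = 5.843 rad/s (from 0.93 rev/s).
x = r cosθ ⇒ ẋ = −rω sinθ.
|v| = rω|sinθ| = 0.0637·5.843·|sin 155.5°| = 0.15436 m/s = 154.36 mm/s.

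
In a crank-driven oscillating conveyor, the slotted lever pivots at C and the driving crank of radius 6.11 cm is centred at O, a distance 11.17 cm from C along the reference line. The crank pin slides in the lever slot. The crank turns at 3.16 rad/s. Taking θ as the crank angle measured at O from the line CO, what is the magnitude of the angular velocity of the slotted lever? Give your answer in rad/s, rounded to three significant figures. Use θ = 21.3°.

ω = 3.16 rad/s
Crank pin A relative to C: A = (d + r cosθ, r sinθ); lever angle φ = atan2(r sinθ, d + r cosθ).
Differentiating tanφ: φ̇ = rω(d cosθ + r)/(d² + r² + 2dr cosθ).
d² + r² + 2dr cosθ = |CA|² = 0.0289274 m²;  d cosθ + r = +0.16517 m.
|ω_lever| = |0.0611·3.16·+0.16517| / 0.0289274 = 1.1024 rad/s.

1.10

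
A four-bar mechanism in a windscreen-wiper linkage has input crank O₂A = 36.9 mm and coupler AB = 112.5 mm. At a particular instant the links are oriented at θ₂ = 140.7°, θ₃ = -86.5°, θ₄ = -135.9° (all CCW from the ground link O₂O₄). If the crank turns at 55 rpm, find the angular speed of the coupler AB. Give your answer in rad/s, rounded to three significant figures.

2.47

ω₂ = 5.76 rad/s (from 55 rpm).
Differentiating the loop-closure r₂e^{iθ₂}+r₃e^{iθ₃}=r₁+r₄e^{iθ₄} gives r₂ω₂e^{iθ₂}+r₃ω₃e^{iθ₃}=r₄ω₄e^{iθ₄}.
Eliminating the other unknown: ω₃ = r₂ω₂ sin(θ₄−θ₂) / [r₃ sin(θ₃−θ₄)].
Numerator sine = +0.99337; denominator sine = +0.75927.
Result = 0.0369·5.76·(+0.99337) / (0.1125·(+0.75927)) = +2.4716 rad/s; magnitude 2.4716 rad/s.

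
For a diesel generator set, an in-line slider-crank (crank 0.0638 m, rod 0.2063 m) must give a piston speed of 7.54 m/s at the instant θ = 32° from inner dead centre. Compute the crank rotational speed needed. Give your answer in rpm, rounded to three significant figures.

For an in-line slider-crank, |v_piston| = rω|sinθ|·[1 + r cosθ/√(L² − r² sin²θ)].
With r = 0.0638 m, L = 0.2063 m, θ = 32°: the bracketed kinematic factor |dx/dθ| = 0.042797 m.
ω = v/|dx/dθ| = 7.54/0.042797 = 176.18 rad/s.
N = 60ω/(2π) = 1682.4 rpm.

1680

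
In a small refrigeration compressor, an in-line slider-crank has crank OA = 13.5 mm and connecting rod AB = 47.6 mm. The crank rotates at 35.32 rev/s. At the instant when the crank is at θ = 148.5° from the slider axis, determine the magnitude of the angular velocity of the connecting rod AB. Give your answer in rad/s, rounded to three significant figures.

54.3

ω = 221.9 rad/s (converted from 35.32 rev/s).
The rod makes angle φ with the slider axis where L sinφ = r sinθ; differentiating, L cosφ·φ̇ = r ω cosθ.
L cosφ = √(L² − r² sin²θ) = 0.047074 m.
|ω_rod| = r ω |cosθ| / √(L² − r² sin²θ) = 0.0135·221.9·0.85264/0.047074 = 54.264 rad/s.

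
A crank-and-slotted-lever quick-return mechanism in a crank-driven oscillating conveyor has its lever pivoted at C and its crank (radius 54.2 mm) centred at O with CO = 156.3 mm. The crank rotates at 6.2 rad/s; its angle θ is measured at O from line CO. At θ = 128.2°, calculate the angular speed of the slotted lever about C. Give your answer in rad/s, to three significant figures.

ω = 6.2 rad/s
Crank pin A relative to C: A = (d + r cosθ, r sinθ); lever angle φ = atan2(r sinθ, d + r cosθ).
Differentiating tanφ: φ̇ = rω(d cosθ + r)/(d² + r² + 2dr cosθ).
d² + r² + 2dr cosθ = |CA|² = 0.0168897 m²;  d cosθ + r = -0.042457 m.
|ω_lever| = |0.0542·6.2·-0.042457| / 0.0168897 = 0.84474 rad/s.

0.845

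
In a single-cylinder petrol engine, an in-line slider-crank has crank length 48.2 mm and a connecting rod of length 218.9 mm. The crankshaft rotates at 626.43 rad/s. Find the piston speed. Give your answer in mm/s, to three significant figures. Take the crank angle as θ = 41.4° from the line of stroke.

ω = 626.4 rad/s
For an in-line slider-crank, x = r cosθ + √(L² − r² sin²θ), so v = −rω sinθ·[1 + r cosθ/√(L² − r² sin²θ)].
With r = 0.0482 m, L = 0.2189 m, θ = 41.4°: √(L² − r² sin²θ) = 0.21657 m.
v = −0.0482·626.4·0.66131·[1 + 0.0482·0.75011/0.21657] = -23.301 m/s.
|v| = 23.301 m/s = 23301 mm/s.

23300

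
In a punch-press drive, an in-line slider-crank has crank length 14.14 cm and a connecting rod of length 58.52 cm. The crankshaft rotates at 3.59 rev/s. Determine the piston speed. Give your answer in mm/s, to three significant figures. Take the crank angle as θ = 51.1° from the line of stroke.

2870

ω = 2π·3.59 = 22.56 rad/s
For an in-line slider-crank, x = r cosθ + √(L² − r² sin²θ), so v = −rω sinθ·[1 + r cosθ/√(L² − r² sin²θ)].
With r = 0.1414 m, L = 0.5852 m, θ = 51.1°: √(L² − r² sin²θ) = 0.57476 m.
v = −0.1414·22.56·0.77824·[1 + 0.1414·0.62796/0.57476] = -2.8657 m/s.
|v| = 2.8657 m/s = 2865.7 mm/s.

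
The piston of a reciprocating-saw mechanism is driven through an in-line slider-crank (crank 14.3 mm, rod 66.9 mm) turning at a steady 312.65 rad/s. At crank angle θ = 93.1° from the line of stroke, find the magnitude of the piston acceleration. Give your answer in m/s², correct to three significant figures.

380

ω = 312.6 rad/s
x(θ) = r cosθ + √(L² − r² sin²θ); with ω constant, a = ω²·d²x/dθ².
d²x/dθ² = −r cosθ − r²(cos2θ)/√u − r⁴ sin²2θ/(4u^{3/2}),  u = L² − r² sin²θ = 0.00427172 m².
Substituting r = 0.0143 m, L = 0.0669 m, θ = 93.1°: d²x/dθ² = +0.0038833 m.
a = ω²·d²x/dθ² = (312.6)²·(+0.0038833) = +379.6 m/s²;  |a| = 379.6 m/s².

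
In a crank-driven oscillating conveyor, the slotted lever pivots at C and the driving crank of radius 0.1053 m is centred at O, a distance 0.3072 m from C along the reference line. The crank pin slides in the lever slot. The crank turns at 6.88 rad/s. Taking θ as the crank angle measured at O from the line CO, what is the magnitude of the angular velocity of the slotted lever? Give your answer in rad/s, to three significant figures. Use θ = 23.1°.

1.70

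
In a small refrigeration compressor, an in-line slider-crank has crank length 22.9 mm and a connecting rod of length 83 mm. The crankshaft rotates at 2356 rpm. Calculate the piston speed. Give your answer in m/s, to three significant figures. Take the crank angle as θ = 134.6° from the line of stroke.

ω = 2π·2356/60 = 246.7 rad/s
For an in-line slider-crank, x = r cosθ + √(L² − r² sin²θ), so v = −rω sinθ·[1 + r cosθ/√(L² − r² sin²θ)].
With r = 0.0229 m, L = 0.083 m, θ = 134.6°: √(L² − r² sin²θ) = 0.081383 m.
v = −0.0229·246.7·0.71203·[1 + 0.0229·-0.70215/0.081383] = -3.228 m/s.
|v| = 3.228 m/s.

3.23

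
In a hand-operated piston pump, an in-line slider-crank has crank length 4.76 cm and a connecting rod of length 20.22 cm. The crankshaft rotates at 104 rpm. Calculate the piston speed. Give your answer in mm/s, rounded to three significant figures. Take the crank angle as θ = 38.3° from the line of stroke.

381

ω = 2π·104/60 = 10.89 rad/s
For an in-line slider-crank, x = r cosθ + √(L² − r² sin²θ), so v = −rω sinθ·[1 + r cosθ/√(L² − r² sin²θ)].
With r = 0.0476 m, L = 0.2022 m, θ = 38.3°: √(L² − r² sin²θ) = 0.20004 m.
v = −0.0476·10.89·0.61978·[1 + 0.0476·0.78478/0.20004] = -0.3813 m/s.
|v| = 0.3813 m/s = 381.3 mm/s.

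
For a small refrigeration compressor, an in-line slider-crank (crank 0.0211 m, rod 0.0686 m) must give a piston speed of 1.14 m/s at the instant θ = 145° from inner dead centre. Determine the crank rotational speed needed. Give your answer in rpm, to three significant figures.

1210

For an in-line slider-crank, |v_piston| = rω|sinθ|·[1 + r cosθ/√(L² − r² sin²θ)].
With r = 0.0211 m, L = 0.0686 m, θ = 145°: the bracketed kinematic factor |dx/dθ| = 0.0090046 m.
ω = v/|dx/dθ| = 1.14/0.0090046 = 126.6 rad/s.
N = 60ω/(2π) = 1209 rpm.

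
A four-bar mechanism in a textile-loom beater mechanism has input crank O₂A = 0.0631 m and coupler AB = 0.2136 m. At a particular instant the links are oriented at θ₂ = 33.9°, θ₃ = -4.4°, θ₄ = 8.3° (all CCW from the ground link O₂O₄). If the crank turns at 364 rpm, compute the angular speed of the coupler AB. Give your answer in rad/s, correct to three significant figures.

22.1

ω₂ = 38.12 rad/s (from 364 rpm).
Differentiating the loop-closure r₂e^{iθ₂}+r₃e^{iθ₃}=r₁+r₄e^{iθ₄} gives r₂ω₂e^{iθ₂}+r₃ω₃e^{iθ₃}=r₄ω₄e^{iθ₄}.
Eliminating the other unknown: ω₃ = r₂ω₂ sin(θ₄−θ₂) / [r₃ sin(θ₃−θ₄)].
Numerator sine = -0.43209; denominator sine = -0.21985.
Result = 0.0631·38.12·(-0.43209) / (0.2136·(-0.21985)) = +22.131 rad/s; magnitude 22.131 rad/s.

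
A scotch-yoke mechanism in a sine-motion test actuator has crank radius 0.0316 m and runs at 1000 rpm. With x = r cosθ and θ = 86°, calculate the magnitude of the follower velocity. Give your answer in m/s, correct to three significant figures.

3.30

ω = 104.7 rad/s (from 1000 rpm).
x = r cosθ ⇒ ẋ = −rω sinθ.
|v| = rω|sinθ| = 0.0316·104.7·|sin 86°| = 3.3011 m/s.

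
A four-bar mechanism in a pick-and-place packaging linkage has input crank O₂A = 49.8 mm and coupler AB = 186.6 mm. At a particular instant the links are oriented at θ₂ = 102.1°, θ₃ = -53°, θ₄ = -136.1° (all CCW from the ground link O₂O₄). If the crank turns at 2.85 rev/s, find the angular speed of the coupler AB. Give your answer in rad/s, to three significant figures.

ω₂ = 17.91 rad/s (from 2.85 rev/s).
Differentiating the loop-closure r₂e^{iθ₂}+r₃e^{iθ₃}=r₁+r₄e^{iθ₄} gives r₂ω₂e^{iθ₂}+r₃ω₃e^{iθ₃}=r₄ω₄e^{iθ₄}.
Eliminating the other unknown: ω₃ = r₂ω₂ sin(θ₄−θ₂) / [r₃ sin(θ₃−θ₄)].
Numerator sine = +0.84989; denominator sine = +0.99276.
Result = 0.0498·17.91·(+0.84989) / (0.1866·(+0.99276)) = +4.0913 rad/s; magnitude 4.0913 rad/s.

4.09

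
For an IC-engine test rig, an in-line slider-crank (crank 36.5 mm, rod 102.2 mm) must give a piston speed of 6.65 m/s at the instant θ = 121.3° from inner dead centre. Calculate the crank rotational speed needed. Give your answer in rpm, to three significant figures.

For an in-line slider-crank, |v_piston| = rω|sinθ|·[1 + r cosθ/√(L² − r² sin²θ)].
With r = 0.0365 m, L = 0.1022 m, θ = 121.3°: the bracketed kinematic factor |dx/dθ| = 0.025111 m.
ω = v/|dx/dθ| = 6.65/0.025111 = 264.82 rad/s.
N = 60ω/(2π) = 2528.9 rpm.

2530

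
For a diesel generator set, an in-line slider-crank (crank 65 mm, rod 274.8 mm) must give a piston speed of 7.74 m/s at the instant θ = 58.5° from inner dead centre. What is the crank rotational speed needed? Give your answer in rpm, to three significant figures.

1180

For an in-line slider-crank, |v_piston| = rω|sinθ|·[1 + r cosθ/√(L² − r² sin²θ)].
With r = 0.065 m, L = 0.2748 m, θ = 58.5°: the bracketed kinematic factor |dx/dθ| = 0.062415 m.
ω = v/|dx/dθ| = 7.74/0.062415 = 124.01 rad/s.
N = 60ω/(2π) = 1184.2 rpm.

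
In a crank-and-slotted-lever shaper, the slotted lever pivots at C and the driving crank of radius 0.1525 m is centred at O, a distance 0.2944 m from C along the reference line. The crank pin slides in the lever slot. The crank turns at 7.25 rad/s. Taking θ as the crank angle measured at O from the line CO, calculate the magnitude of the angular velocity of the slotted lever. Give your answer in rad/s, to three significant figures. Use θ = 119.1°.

ω = 7.25 rad/s
Crank pin A relative to C: A = (d + r cosθ, r sinθ); lever angle φ = atan2(r sinθ, d + r cosθ).
Differentiating tanφ: φ̇ = rω(d cosθ + r)/(d² + r² + 2dr cosθ).
d² + r² + 2dr cosθ = |CA|² = 0.0662586 m²;  d cosθ + r = +0.0093229 m.
|ω_lever| = |0.1525·7.25·+0.0093229| / 0.0662586 = 0.15557 rad/s.

0.156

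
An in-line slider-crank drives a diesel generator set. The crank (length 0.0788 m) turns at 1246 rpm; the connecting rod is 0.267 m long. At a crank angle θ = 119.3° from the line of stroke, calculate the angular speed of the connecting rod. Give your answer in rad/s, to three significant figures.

ω = 130.5 rad/s (converted from 1246 rpm).
The rod makes angle φ with the slider axis where L sinφ = r sinθ; differentiating, L cosφ·φ̇ = r ω cosθ.
L cosφ = √(L² − r² sin²θ) = 0.25801 m.
|ω_rod| = r ω |cosθ| / √(L² − r² sin²θ) = 0.0788·130.5·0.48938/0.25801 = 19.503 rad/s.

19.5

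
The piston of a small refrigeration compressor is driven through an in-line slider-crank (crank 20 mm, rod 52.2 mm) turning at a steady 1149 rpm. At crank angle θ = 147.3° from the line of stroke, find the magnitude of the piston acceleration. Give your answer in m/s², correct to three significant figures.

ω = 2π·1149/60 = 120.3 rad/s
x(θ) = r cosθ + √(L² − r² sin²θ); with ω constant, a = ω²·d²x/dθ².
d²x/dθ² = −r cosθ − r²(cos2θ)/√u − r⁴ sin²2θ/(4u^{3/2}),  u = L² − r² sin²θ = 0.0026081 m².
Substituting r = 0.02 m, L = 0.0522 m, θ = 147.3°: d²x/dθ² = +0.013321 m.
a = ω²·d²x/dθ² = (120.3)²·(+0.013321) = +192.86 m/s²;  |a| = 192.86 m/s².

193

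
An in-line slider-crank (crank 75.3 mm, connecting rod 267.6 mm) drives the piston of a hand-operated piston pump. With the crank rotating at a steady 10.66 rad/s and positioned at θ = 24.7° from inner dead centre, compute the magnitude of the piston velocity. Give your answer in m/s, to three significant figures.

0.422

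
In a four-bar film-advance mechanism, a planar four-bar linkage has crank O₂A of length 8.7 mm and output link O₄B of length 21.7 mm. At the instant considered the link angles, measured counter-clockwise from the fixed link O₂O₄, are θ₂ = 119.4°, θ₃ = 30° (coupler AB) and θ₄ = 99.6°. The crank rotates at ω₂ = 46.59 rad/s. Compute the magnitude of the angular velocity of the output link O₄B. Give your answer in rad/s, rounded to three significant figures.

19.9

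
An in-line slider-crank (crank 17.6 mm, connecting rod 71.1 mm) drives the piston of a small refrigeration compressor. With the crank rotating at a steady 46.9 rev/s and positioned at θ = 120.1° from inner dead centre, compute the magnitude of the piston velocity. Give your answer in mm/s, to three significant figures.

ω = 2π·46.9 = 294.7 rad/s
For an in-line slider-crank, x = r cosθ + √(L² − r² sin²θ), so v = −rω sinθ·[1 + r cosθ/√(L² − r² sin²θ)].
With r = 0.0176 m, L = 0.0711 m, θ = 120.1°: √(L² − r² sin²θ) = 0.06945 m.
v = −0.0176·294.7·0.86515·[1 + 0.0176·-0.50151/0.06945] = -3.9168 m/s.
|v| = 3.9168 m/s = 3916.8 mm/s.

3920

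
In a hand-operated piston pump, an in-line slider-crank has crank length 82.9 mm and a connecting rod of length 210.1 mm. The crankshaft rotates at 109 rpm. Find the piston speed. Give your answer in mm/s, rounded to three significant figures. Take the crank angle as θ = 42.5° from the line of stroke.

ω = 2π·109/60 = 11.41 rad/s
For an in-line slider-crank, x = r cosθ + √(L² − r² sin²θ), so v = −rω sinθ·[1 + r cosθ/√(L² − r² sin²θ)].
With r = 0.0829 m, L = 0.2101 m, θ = 42.5°: √(L² − r² sin²θ) = 0.2025 m.
v = −0.0829·11.41·0.67559·[1 + 0.0829·0.73728/0.2025] = -0.83224 m/s.
|v| = 0.83224 m/s = 832.24 mm/s.

832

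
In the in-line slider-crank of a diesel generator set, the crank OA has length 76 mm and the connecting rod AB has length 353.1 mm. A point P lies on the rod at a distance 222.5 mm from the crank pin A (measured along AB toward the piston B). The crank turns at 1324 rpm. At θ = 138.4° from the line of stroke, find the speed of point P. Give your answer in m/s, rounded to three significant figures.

6.92

ω = 138.6 rad/s.  Crank-pin speed |V_A| = rω = 10.537 m/s, perpendicular to OA.
Rod angle: sinφ = −(r/L) sinθ ⇒ φ = -8.216°; ω_rod = −rω cosθ/√(L²−r²sin²θ) = +22.547 rad/s.
V_P = V_A + ω_rod × AP, with AP = 0.2225 m along the rod.
Components: V_Px = −rω sinθ − a·ω_rod·sinφ = -6.2791 m/s;  V_Py = rω cosθ + a·ω_rod·cosφ = -2.9145 m/s.
|V_P| = √(V_Px² + V_Py²) = 6.9225 m/s.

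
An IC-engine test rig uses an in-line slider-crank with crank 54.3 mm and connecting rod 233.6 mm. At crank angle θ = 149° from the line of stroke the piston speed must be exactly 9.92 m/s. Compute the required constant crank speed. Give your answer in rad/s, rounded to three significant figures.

444

For an in-line slider-crank, |v_piston| = rω|sinθ|·[1 + r cosθ/√(L² − r² sin²θ)].
With r = 0.0543 m, L = 0.2336 m, θ = 149°: the bracketed kinematic factor |dx/dθ| = 0.022354 m.
ω = v/|dx/dθ| = 9.92/0.022354 = 443.77 rad/s.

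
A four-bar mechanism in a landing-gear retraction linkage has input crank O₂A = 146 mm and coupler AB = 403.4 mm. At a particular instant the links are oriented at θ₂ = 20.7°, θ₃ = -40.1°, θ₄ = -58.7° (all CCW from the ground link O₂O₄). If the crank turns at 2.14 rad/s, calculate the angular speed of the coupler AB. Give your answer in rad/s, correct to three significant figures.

2.39

ω₂ = 2.14 rad/s
Differentiating the loop-closure r₂e^{iθ₂}+r₃e^{iθ₃}=r₁+r₄e^{iθ₄} gives r₂ω₂e^{iθ₂}+r₃ω₃e^{iθ₃}=r₄ω₄e^{iθ₄}.
Eliminating the other unknown: ω₃ = r₂ω₂ sin(θ₄−θ₂) / [r₃ sin(θ₃−θ₄)].
Numerator sine = -0.98294; denominator sine = +0.31896.
Result = 0.146·2.14·(-0.98294) / (0.4034·(+0.31896)) = -2.3868 rad/s; magnitude 2.3868 rad/s.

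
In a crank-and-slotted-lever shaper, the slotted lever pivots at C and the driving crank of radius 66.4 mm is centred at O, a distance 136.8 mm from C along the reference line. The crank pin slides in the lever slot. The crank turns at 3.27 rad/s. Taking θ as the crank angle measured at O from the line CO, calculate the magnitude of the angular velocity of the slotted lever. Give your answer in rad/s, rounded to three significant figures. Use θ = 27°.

ω = 3.27 rad/s
Crank pin A relative to C: A = (d + r cosθ, r sinθ); lever angle φ = atan2(r sinθ, d + r cosθ).
Differentiating tanφ: φ̇ = rω(d cosθ + r)/(d² + r² + 2dr cosθ).
d² + r² + 2dr cosθ = |CA|² = 0.0393102 m²;  d cosθ + r = +0.18829 m.
|ω_lever| = |0.0664·3.27·+0.18829| / 0.0393102 = 1.04 rad/s.

1.04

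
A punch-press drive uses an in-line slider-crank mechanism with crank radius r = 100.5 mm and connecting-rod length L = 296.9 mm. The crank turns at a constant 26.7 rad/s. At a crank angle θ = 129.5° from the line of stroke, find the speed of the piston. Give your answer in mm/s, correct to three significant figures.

1610

ω = 26.7 rad/s
For an in-line slider-crank, x = r cosθ + √(L² − r² sin²θ), so v = −rω sinθ·[1 + r cosθ/√(L² − r² sin²θ)].
With r = 0.1005 m, L = 0.2969 m, θ = 129.5°: √(L² − r² sin²θ) = 0.28659 m.
v = −0.1005·26.7·0.77162·[1 + 0.1005·-0.63608/0.28659] = -1.6087 m/s.
|v| = 1.6087 m/s = 1608.7 mm/s.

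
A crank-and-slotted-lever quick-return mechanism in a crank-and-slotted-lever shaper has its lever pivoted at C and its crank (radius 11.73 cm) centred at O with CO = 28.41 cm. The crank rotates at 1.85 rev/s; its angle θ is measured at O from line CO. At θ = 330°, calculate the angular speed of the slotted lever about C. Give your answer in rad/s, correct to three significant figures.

3.26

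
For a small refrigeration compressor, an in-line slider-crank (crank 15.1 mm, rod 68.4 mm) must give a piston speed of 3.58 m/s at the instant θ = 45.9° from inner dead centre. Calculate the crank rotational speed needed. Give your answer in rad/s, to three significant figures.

286

For an in-line slider-crank, |v_piston| = rω|sinθ|·[1 + r cosθ/√(L² − r² sin²θ)].
With r = 0.0151 m, L = 0.0684 m, θ = 45.9°: the bracketed kinematic factor |dx/dθ| = 0.012531 m.
ω = v/|dx/dθ| = 3.58/0.012531 = 285.69 rad/s.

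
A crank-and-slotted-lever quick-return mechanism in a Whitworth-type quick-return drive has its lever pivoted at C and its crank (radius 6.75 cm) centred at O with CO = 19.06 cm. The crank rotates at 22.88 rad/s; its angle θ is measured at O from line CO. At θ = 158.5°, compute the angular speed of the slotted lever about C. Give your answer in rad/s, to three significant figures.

ω = 22.88 rad/s
Crank pin A relative to C: A = (d + r cosθ, r sinθ); lever angle φ = atan2(r sinθ, d + r cosθ).
Differentiating tanφ: φ̇ = rω(d cosθ + r)/(d² + r² + 2dr cosθ).
d² + r² + 2dr cosθ = |CA|² = 0.016944 m²;  d cosθ + r = -0.10984 m.
|ω_lever| = |0.0675·22.88·-0.10984| / 0.016944 = 10.011 rad/s.

10.0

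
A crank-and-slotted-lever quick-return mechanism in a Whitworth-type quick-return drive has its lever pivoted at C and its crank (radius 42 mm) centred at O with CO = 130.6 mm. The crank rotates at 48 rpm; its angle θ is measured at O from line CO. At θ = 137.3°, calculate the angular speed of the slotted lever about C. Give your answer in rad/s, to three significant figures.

ω = 5.027 rad/s (from 48 rpm).
Crank pin A relative to C: A = (d + r cosθ, r sinθ); lever angle φ = atan2(r sinθ, d + r cosθ).
Differentiating tanφ: φ̇ = rω(d cosθ + r)/(d² + r² + 2dr cosθ).
d² + r² + 2dr cosθ = |CA|² = 0.0107581 m²;  d cosθ + r = -0.05398 m.
|ω_lever| = |0.042·5.027·-0.05398| / 0.0107581 = 1.0593 rad/s.

1.06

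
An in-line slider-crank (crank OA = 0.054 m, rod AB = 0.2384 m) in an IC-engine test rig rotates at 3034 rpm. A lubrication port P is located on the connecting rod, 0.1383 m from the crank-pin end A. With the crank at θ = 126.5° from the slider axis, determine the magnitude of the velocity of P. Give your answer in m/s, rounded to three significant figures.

ω = 317.7 rad/s.  Crank-pin speed |V_A| = rω = 17.157 m/s, perpendicular to OA.
Rod angle: sinφ = −(r/L) sinθ ⇒ φ = -10.491°; ω_rod = −rω cosθ/√(L²−r²sin²θ) = +43.535 rad/s.
V_P = V_A + ω_rod × AP, with AP = 0.1383 m along the rod.
Components: V_Px = −rω sinθ − a·ω_rod·sinφ = -12.695 m/s;  V_Py = rω cosθ + a·ω_rod·cosφ = -4.285 m/s.
|V_P| = √(V_Px² + V_Py²) = 13.399 m/s.

13.4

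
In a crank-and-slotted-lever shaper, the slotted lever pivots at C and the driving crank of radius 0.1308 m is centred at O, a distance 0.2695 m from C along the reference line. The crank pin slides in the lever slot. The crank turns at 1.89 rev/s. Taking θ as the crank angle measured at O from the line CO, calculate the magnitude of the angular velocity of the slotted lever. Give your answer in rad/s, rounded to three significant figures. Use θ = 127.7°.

1.13

ω = 11.88 rad/s (from 1.89 rev/s).
Crank pin A relative to C: A = (d + r cosθ, r sinθ); lever angle φ = atan2(r sinθ, d + r cosθ).
Differentiating tanφ: φ̇ = rω(d cosθ + r)/(d² + r² + 2dr cosθ).
d² + r² + 2dr cosθ = |CA|² = 0.0466255 m²;  d cosθ + r = -0.034007 m.
|ω_lever| = |0.1308·11.88·-0.034007| / 0.0466255 = 1.1329 rad/s.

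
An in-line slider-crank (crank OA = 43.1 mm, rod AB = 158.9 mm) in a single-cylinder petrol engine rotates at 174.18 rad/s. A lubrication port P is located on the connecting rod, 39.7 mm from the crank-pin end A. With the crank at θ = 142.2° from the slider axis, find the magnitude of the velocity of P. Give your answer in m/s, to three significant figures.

6.22

ω = 174.2 rad/s.  Crank-pin speed |V_A| = rω = 7.5072 m/s, perpendicular to OA.
Rod angle: sinφ = −(r/L) sinθ ⇒ φ = -9.570°; ω_rod = −rω cosθ/√(L²−r²sin²θ) = +37.857 rad/s.
V_P = V_A + ω_rod × AP, with AP = 0.0397 m along the rod.
Components: V_Px = −rω sinθ − a·ω_rod·sinφ = -4.3513 m/s;  V_Py = rω cosθ + a·ω_rod·cosφ = -4.4498 m/s.
|V_P| = √(V_Px² + V_Py²) = 6.2237 m/s.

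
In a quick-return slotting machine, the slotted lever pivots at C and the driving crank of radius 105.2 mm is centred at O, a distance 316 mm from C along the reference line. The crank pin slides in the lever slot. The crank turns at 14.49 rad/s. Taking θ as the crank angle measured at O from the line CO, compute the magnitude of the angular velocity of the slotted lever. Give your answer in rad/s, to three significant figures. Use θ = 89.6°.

ω = 14.49 rad/s
Crank pin A relative to C: A = (d + r cosθ, r sinθ); lever angle φ = atan2(r sinθ, d + r cosθ).
Differentiating tanφ: φ̇ = rω(d cosθ + r)/(d² + r² + 2dr cosθ).
d² + r² + 2dr cosθ = |CA|² = 0.111387 m²;  d cosθ + r = +0.10741 m.
|ω_lever| = |0.1052·14.49·+0.10741| / 0.111387 = 1.4699 rad/s.

1.47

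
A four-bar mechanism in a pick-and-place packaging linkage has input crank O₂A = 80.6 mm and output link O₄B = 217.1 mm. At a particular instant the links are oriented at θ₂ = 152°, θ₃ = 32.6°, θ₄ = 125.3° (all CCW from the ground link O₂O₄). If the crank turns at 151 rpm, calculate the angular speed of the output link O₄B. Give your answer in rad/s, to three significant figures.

ω₂ = 15.81 rad/s (from 151 rpm).
Differentiating the loop-closure r₂e^{iθ₂}+r₃e^{iθ₃}=r₁+r₄e^{iθ₄} gives r₂ω₂e^{iθ₂}+r₃ω₃e^{iθ₃}=r₄ω₄e^{iθ₄}.
Eliminating the other unknown: ω₄ = r₂ω₂ sin(θ₂−θ₃) / [r₄ sin(θ₄−θ₃)].
Numerator sine = +0.87121; denominator sine = +0.99889.
Result = 0.0806·15.81·(+0.87121) / (0.2171·(+0.99889)) = +5.1202 rad/s; magnitude 5.1202 rad/s.

5.12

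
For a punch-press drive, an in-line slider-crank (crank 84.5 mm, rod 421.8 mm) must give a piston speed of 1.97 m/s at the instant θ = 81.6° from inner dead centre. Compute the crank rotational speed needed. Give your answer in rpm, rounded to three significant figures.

219

For an in-line slider-crank, |v_piston| = rω|sinθ|·[1 + r cosθ/√(L² − r² sin²θ)].
With r = 0.0845 m, L = 0.4218 m, θ = 81.6°: the bracketed kinematic factor |dx/dθ| = 0.086089 m.
ω = v/|dx/dθ| = 1.97/0.086089 = 22.883 rad/s.
N = 60ω/(2π) = 218.52 rpm.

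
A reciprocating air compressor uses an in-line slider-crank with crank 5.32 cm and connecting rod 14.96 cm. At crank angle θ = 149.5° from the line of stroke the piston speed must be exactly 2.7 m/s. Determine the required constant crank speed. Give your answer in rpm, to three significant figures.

For an in-line slider-crank, |v_piston| = rω|sinθ|·[1 + r cosθ/√(L² − r² sin²θ)].
With r = 0.0532 m, L = 0.1496 m, θ = 149.5°: the bracketed kinematic factor |dx/dθ| = 0.01859 m.
ω = v/|dx/dθ| = 2.7/0.01859 = 145.24 rad/s.
N = 60ω/(2π) = 1387 rpm.

1390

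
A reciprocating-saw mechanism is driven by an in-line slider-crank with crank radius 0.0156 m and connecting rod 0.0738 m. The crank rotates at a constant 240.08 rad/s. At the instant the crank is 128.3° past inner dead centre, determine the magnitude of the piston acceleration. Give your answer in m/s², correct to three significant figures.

600

ω = 240.1 rad/s
x(θ) = r cosθ + √(L² − r² sin²θ); with ω constant, a = ω²·d²x/dθ².
d²x/dθ² = −r cosθ − r²(cos2θ)/√u − r⁴ sin²2θ/(4u^{3/2}),  u = L² − r² sin²θ = 0.00529656 m².
Substituting r = 0.0156 m, L = 0.0738 m, θ = 128.3°: d²x/dθ² = +0.010407 m.
a = ω²·d²x/dθ² = (240.1)²·(+0.010407) = +599.85 m/s²;  |a| = 599.85 m/s².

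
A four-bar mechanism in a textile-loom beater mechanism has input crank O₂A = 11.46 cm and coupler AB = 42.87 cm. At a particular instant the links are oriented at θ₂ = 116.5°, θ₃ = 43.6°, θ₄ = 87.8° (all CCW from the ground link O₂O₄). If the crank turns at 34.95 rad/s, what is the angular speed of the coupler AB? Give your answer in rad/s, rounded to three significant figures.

ω₂ = 34.95 rad/s
Differentiating the loop-closure r₂e^{iθ₂}+r₃e^{iθ₃}=r₁+r₄e^{iθ₄} gives r₂ω₂e^{iθ₂}+r₃ω₃e^{iθ₃}=r₄ω₄e^{iθ₄}.
Eliminating the other unknown: ω₃ = r₂ω₂ sin(θ₄−θ₂) / [r₃ sin(θ₃−θ₄)].
Numerator sine = -0.48022; denominator sine = -0.69717.
Result = 0.1146·34.95·(-0.48022) / (0.4287·(-0.69717)) = +6.4356 rad/s; magnitude 6.4356 rad/s.

6.44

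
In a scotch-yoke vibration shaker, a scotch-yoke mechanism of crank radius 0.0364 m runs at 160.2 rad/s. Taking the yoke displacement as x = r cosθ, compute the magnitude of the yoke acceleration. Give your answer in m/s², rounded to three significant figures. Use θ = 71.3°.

ω = 160.2 rad/s
x = r cosθ ⇒ ẍ = −rω² cosθ (ω constant).
|a| = rω²|cosθ| = 0.0364·(160.2)²·|cos 71.3°| = 299.51 m/s².

300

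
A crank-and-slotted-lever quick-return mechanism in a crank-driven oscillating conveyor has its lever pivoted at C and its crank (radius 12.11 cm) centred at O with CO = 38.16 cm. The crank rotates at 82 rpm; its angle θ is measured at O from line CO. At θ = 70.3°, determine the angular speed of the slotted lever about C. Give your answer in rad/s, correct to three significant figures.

1.36

ω = 8.587 rad/s (from 82 rpm).
Crank pin A relative to C: A = (d + r cosθ, r sinθ); lever angle φ = atan2(r sinθ, d + r cosθ).
Differentiating tanφ: φ̇ = rω(d cosθ + r)/(d² + r² + 2dr cosθ).
d² + r² + 2dr cosθ = |CA|² = 0.191439 m²;  d cosθ + r = +0.24974 m.
|ω_lever| = |0.1211·8.587·+0.24974| / 0.191439 = 1.3566 rad/s.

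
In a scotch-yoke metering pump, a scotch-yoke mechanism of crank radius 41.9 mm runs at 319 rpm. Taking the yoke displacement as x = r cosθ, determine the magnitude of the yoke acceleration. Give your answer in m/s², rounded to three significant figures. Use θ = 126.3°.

27.7

ω = 33.41 rad/s (from 319 rpm).
x = r cosθ ⇒ ẍ = −rω² cosθ (ω constant).
|a| = rω²|cosθ| = 0.0419·(33.41)²·|cos 126.3°| = 27.681 m/s².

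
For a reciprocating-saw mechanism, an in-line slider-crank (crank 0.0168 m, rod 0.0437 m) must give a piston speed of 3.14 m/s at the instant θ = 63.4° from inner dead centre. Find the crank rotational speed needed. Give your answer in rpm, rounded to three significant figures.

1690

For an in-line slider-crank, |v_piston| = rω|sinθ|·[1 + r cosθ/√(L² − r² sin²θ)].
With r = 0.0168 m, L = 0.0437 m, θ = 63.4°: the bracketed kinematic factor |dx/dθ| = 0.017775 m.
ω = v/|dx/dθ| = 3.14/0.017775 = 176.65 rad/s.
N = 60ω/(2π) = 1686.9 rpm.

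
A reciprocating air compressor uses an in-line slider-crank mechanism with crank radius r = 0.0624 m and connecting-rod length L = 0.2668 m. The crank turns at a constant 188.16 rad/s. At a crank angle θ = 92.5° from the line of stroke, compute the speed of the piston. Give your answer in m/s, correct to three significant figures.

11.6

ω = 188.2 rad/s
For an in-line slider-crank, x = r cosθ + √(L² − r² sin²θ), so v = −rω sinθ·[1 + r cosθ/√(L² − r² sin²θ)].
With r = 0.0624 m, L = 0.2668 m, θ = 92.5°: √(L² − r² sin²θ) = 0.25941 m.
v = −0.0624·188.2·0.99905·[1 + 0.0624·-0.04362/0.25941] = -11.607 m/s.
|v| = 11.607 m/s.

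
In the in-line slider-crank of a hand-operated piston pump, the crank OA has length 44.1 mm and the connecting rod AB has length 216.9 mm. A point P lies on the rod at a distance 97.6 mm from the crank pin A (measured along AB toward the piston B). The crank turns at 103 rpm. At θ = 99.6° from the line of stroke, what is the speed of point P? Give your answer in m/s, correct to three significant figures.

0.464

ω = 10.79 rad/s.  Crank-pin speed |V_A| = rω = 0.47567 m/s, perpendicular to OA.
Rod angle: sinφ = −(r/L) sinθ ⇒ φ = -11.565°; ω_rod = −rω cosθ/√(L²−r²sin²θ) = +0.37331 rad/s.
V_P = V_A + ω_rod × AP, with AP = 0.0976 m along the rod.
Components: V_Px = −rω sinθ − a·ω_rod·sinφ = -0.4617 m/s;  V_Py = rω cosθ + a·ω_rod·cosφ = -0.043631 m/s.
|V_P| = √(V_Px² + V_Py²) = 0.46376 m/s.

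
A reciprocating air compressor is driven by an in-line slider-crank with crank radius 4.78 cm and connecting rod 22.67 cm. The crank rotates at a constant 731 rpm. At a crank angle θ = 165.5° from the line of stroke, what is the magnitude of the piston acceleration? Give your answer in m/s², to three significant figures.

ω = 2π·731/60 = 76.55 rad/s
x(θ) = r cosθ + √(L² − r² sin²θ); with ω constant, a = ω²·d²x/dθ².
d²x/dθ² = −r cosθ − r²(cos2θ)/√u − r⁴ sin²2θ/(4u^{3/2}),  u = L² − r² sin²θ = 0.0512497 m².
Substituting r = 0.0478 m, L = 0.2267 m, θ = 165.5°: d²x/dθ² = +0.037424 m.
a = ω²·d²x/dθ² = (76.55)²·(+0.037424) = +219.3 m/s²;  |a| = 219.3 m/s².

219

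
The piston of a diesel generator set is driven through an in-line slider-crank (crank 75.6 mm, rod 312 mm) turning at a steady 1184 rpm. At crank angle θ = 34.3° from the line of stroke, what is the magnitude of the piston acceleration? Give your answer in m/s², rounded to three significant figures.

ω = 2π·1184/60 = 124 rad/s
x(θ) = r cosθ + √(L² − r² sin²θ); with ω constant, a = ω²·d²x/dθ².
d²x/dθ² = −r cosθ − r²(cos2θ)/√u − r⁴ sin²2θ/(4u^{3/2}),  u = L² − r² sin²θ = 0.095529 m².
Substituting r = 0.0756 m, L = 0.312 m, θ = 34.3°: d²x/dθ² = -0.06944 m.
a = ω²·d²x/dθ² = (124)²·(-0.06944) = -1067.5 m/s²;  |a| = 1067.5 m/s².

1070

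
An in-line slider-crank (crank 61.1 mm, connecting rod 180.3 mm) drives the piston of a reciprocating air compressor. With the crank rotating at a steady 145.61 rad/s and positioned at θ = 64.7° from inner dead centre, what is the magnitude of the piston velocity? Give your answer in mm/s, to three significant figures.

9270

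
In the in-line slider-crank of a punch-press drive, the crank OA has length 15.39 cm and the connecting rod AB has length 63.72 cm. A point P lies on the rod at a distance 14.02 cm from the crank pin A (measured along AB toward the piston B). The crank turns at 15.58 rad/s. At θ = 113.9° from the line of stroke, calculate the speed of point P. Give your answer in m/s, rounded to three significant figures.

2.27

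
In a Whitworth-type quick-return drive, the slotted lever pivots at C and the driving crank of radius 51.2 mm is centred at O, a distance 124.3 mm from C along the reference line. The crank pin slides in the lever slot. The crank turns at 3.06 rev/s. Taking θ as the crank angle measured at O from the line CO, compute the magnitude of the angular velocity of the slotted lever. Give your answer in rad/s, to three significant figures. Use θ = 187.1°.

ω = 19.23 rad/s (from 3.06 rev/s).
Crank pin A relative to C: A = (d + r cosθ, r sinθ); lever angle φ = atan2(r sinθ, d + r cosθ).
Differentiating tanφ: φ̇ = rω(d cosθ + r)/(d² + r² + 2dr cosθ).
d² + r² + 2dr cosθ = |CA|² = 0.00544121 m²;  d cosθ + r = -0.072147 m.
|ω_lever| = |0.0512·19.23·-0.072147| / 0.00544121 = 13.052 rad/s.

13.1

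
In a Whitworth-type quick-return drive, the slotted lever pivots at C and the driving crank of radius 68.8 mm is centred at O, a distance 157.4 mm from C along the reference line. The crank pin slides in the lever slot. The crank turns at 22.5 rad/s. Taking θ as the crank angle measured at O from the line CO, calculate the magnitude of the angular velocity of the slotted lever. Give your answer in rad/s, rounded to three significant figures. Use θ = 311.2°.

6.10

ω = 22.5 rad/s
Crank pin A relative to C: A = (d + r cosθ, r sinθ); lever angle φ = atan2(r sinθ, d + r cosθ).
Differentiating tanφ: φ̇ = rω(d cosθ + r)/(d² + r² + 2dr cosθ).
d² + r² + 2dr cosθ = |CA|² = 0.0437743 m²;  d cosθ + r = +0.17248 m.
|ω_lever| = |0.0688·22.5·+0.17248| / 0.0437743 = 6.0994 rad/s.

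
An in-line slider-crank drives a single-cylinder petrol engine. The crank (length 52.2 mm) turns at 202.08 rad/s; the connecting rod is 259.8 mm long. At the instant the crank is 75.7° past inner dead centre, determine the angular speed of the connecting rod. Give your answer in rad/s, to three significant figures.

10.2

ω = 202.1 rad/s
The rod makes angle φ with the slider axis where L sinφ = r sinθ; differentiating, L cosφ·φ̇ = r ω cosθ.
L cosφ = √(L² − r² sin²θ) = 0.25483 m.
|ω_rod| = r ω |cosθ| / √(L² − r² sin²θ) = 0.0522·202.1·0.24700/0.25483 = 10.224 rad/s.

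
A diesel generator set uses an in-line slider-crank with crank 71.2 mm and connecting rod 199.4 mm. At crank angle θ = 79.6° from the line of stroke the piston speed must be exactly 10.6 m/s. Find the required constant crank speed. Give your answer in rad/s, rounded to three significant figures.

142

For an in-line slider-crank, |v_piston| = rω|sinθ|·[1 + r cosθ/√(L² − r² sin²θ)].
With r = 0.0712 m, L = 0.1994 m, θ = 79.6°: the bracketed kinematic factor |dx/dθ| = 0.074851 m.
ω = v/|dx/dθ| = 10.6/0.074851 = 141.61 rad/s.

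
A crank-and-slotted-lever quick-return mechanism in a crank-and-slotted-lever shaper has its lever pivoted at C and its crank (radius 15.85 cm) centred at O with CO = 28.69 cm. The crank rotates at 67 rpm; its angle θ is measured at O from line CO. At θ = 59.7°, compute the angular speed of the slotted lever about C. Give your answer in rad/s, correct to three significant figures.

2.20

ω = 7.016 rad/s (from 67 rpm).
Crank pin A relative to C: A = (d + r cosθ, r sinθ); lever angle φ = atan2(r sinθ, d + r cosθ).
Differentiating tanφ: φ̇ = rω(d cosθ + r)/(d² + r² + 2dr cosθ).
d² + r² + 2dr cosθ = |CA|² = 0.153319 m²;  d cosθ + r = +0.30325 m.
|ω_lever| = |0.1585·7.016·+0.30325| / 0.153319 = 2.1996 rad/s.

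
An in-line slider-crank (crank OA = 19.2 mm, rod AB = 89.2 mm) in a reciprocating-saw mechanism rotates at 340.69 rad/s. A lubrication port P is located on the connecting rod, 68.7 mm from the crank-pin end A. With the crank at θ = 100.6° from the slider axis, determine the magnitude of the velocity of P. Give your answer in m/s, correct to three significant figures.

ω = 340.7 rad/s.  Crank-pin speed |V_A| = rω = 6.5412 m/s, perpendicular to OA.
Rod angle: sinφ = −(r/L) sinθ ⇒ φ = -12.215°; ω_rod = −rω cosθ/√(L²−r²sin²θ) = +13.802 rad/s.
V_P = V_A + ω_rod × AP, with AP = 0.0687 m along the rod.
Components: V_Px = −rω sinθ − a·ω_rod·sinφ = -6.229 m/s;  V_Py = rω cosθ + a·ω_rod·cosφ = -0.27654 m/s.
|V_P| = √(V_Px² + V_Py²) = 6.2351 m/s.

6.24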